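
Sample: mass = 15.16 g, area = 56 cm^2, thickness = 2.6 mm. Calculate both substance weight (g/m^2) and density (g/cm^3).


SW = 15.16 / 56 x 10000 = 2707.1 g/m^2
Volume = 56 x 2.6 / 10 = 14.56 cm^3
Density = 15.16 / 14.56 = 1.041 g/cm^3


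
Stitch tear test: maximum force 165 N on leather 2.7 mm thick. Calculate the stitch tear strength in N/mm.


Stitch tear strength = force / thickness
STS = 165 / 2.7 = 61.1 N/mm


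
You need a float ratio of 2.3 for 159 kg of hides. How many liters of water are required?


Water = hide weight x target ratio
Water = 159 x 2.3 = 365.7 L


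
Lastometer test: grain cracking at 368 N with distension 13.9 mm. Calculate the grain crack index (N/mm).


26.5 N/mm

Grain crack index = force / distension
Index = 368 / 13.9 = 26.5 N/mm


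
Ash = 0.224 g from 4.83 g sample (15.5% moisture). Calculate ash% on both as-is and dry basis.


As-is ash% = 0.224 / 4.83 x 100 = 4.64%
Dry mass = 4.83 x (100 - 15.5) / 100 = 4.08135 g
Dry-basis ash% = 0.224 / 4.08135 x 100 = 5.49%


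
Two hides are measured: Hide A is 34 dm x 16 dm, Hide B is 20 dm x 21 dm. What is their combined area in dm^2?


964 dm^2


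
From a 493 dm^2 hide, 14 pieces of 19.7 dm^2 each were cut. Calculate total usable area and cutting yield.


Total usable = 14 x 19.7 = 275.8 dm^2
Yield = 275.8 / 493 x 100 = 55.9%


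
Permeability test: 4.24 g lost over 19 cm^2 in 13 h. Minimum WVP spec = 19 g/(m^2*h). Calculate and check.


WVP = 171.66 g/(m^2*h)
Meets specification: Yes


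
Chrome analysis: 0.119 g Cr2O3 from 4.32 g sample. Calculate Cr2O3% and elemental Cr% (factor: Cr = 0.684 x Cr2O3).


Cr2O3% = 0.119 / 4.32 x 100 = 2.75%
Cr% = 2.75 x 0.684 = 1.88%


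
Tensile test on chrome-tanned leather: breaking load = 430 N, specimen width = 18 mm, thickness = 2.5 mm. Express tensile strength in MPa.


9.56 MPa


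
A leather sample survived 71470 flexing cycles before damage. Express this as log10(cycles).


log10(71470) = 4.85


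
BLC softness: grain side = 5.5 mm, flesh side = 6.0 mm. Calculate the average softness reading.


5.75 mm


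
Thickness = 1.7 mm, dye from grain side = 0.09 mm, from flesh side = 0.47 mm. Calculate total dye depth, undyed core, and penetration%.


Total dyed = 0.09 + 0.47 = 0.56 mm
Undyed core = 1.7 - 0.56 = 1.14 mm
Penetration = 0.56 / 1.7 x 100 = 32.9%


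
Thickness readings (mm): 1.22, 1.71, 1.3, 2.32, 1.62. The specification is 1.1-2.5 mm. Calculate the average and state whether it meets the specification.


Average = 1.63 mm
Within specification: Yes

Sum = 8.17
Average = 8.17 / 5 = 1.63 mm
Specification range: 1.1 to 2.5 mm
Within spec: Yes


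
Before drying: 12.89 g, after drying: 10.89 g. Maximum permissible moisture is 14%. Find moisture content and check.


MC = (12.89 - 10.89) / 12.89 x 100 = 15.5%
Maximum: 14%
Acceptable: No


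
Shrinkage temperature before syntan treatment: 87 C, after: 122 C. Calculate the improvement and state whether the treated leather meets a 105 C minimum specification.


Improvement = 122 - 87 = 35 C
Spec check: 122 C >= 105 C? Yes


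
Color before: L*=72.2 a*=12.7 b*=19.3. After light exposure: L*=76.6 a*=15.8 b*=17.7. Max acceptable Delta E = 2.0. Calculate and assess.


dL = 4.4, da = 3.1, db = -1.6
dE = sqrt((4.4)^2 + (3.1)^2 + (-1.6)^2) = 5.62
Max = 2.0
Passes: No


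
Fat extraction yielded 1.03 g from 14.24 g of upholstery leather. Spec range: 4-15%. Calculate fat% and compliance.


Fat content = 7.2%
Compliant: Yes

Fat% = 1.03 / 14.24 x 100 = 7.2%
Spec range: 4-15%
Compliant: Yes


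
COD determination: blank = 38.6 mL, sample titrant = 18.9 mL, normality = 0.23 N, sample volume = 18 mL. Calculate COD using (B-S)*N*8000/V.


2013.8 mg/L

COD = (38.6 - 18.9) x 0.23 x 8000 / 18
COD = 19.7 x 0.23 x 8000 / 18
COD = 2013.8 mg/L


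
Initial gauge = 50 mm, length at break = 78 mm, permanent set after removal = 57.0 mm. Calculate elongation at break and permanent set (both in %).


Elongation at break = (78 - 50) / 50 x 100 = 56.0%
Permanent set = (57.0 - 50) / 50 x 100 = 14.0%


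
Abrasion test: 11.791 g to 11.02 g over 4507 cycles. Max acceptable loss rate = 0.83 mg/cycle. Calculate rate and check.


Rate = 0.171 mg/cycle
Passes: Yes


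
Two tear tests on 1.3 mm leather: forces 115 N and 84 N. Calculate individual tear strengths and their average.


Tear 1 = 88.5 N/mm
Tear 2 = 64.6 N/mm
Average = 76.6 N/mm

Tear 1 = 115 / 1.3 = 88.5 N/mm
Tear 2 = 84 / 1.3 = 64.6 N/mm
Average = (88.5 + 64.6) / 2 = 76.6 N/mm


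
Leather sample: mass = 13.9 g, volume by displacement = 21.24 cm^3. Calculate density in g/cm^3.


Density = mass / volume
Density = 13.9 / 21.24 = 0.654 g/cm^3


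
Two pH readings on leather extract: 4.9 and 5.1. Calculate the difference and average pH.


Difference = 0.2
Average pH = 5.00

Difference = |4.9 - 5.1| = 0.2
Average = (4.9 + 5.1) / 2 = 5.00


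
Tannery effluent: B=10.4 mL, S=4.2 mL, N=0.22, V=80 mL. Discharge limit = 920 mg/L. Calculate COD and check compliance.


COD = 136.4 mg/L
Compliant: Yes

COD = (10.4 - 4.2) x 0.22 x 8000 / 80 = 136.4 mg/L
Limit: 920 mg/L
Compliant: Yes


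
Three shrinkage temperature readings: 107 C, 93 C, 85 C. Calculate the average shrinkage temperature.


95.0 C


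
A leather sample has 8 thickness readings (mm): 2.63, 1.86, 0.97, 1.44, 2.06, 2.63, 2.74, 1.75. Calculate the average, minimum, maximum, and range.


Average = 2.01 mm
Min = 0.97 mm
Max = 2.74 mm
Range = 1.77 mm

Sum = 16.08
Average = 16.08 / 8 = 2.01 mm
Minimum = 0.97 mm
Maximum = 2.74 mm
Range = 2.74 - 0.97 = 1.77 mm


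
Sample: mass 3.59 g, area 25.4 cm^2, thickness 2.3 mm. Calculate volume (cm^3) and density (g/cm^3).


Volume = 5.842 cm^3
Density = 0.615 g/cm^3


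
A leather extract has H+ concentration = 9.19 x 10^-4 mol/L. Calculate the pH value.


pH = -log10[H+]
pH = -log10(9.19 x 10^-4) = 3.04


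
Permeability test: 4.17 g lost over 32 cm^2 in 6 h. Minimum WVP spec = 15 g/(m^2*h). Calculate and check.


WVP = 4.17 / (32 x 6) x 10000 = 217.19 g/(m^2*h)
Minimum: 15 g/(m^2*h)
Meets spec: Yes


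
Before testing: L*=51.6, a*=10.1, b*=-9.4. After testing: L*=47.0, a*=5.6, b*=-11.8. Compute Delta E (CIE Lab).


dL = 47.0 - 51.6 = -4.6
da = 5.6 - 10.1 = -4.5
db = -11.8 - (-9.4) = -2.4
dE = sqrt((-4.6)^2 + (-4.5)^2 + (-2.4)^2) = 6.87


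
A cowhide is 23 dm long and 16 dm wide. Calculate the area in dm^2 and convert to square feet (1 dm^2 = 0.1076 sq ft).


Area = 23 x 16 = 368 dm^2
Conversion: 368 x 0.1076 = 39.60 sq ft


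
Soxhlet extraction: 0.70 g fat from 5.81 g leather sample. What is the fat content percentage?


Fat content = 0.70 / 5.81 x 100
Fat = 12.0%


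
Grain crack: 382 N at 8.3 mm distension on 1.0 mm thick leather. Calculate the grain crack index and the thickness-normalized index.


Crack index = 46.0 N/mm
Normalized index = 46.0 N/mm per mm

Crack index = 382 / 8.3 = 46.0 N/mm
Normalized = 46.0 / 1.0 = 46.0 N/mm per mm


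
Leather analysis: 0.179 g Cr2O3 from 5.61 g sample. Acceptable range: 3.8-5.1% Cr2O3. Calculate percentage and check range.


Cr2O3% = 0.179 / 5.61 x 100 = 3.19%
Acceptable range: 3.8 to 5.1%
Within range: No


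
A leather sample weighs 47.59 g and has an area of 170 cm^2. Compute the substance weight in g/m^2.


Substance weight = mass / area x 10000
SW = 47.59 / 170 x 10000
SW = 2799.4 g/m^2


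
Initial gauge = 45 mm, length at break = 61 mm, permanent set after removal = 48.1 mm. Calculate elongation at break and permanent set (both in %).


Elongation at break = 35.6%
Permanent set = 6.9%


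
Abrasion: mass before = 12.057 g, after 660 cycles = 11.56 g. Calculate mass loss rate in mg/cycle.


0.753 mg/cycle

Mass loss = 12.057 - 11.56 = 0.497 g
Rate = 0.497 / 660 x 1000 = 0.753 mg/cycle


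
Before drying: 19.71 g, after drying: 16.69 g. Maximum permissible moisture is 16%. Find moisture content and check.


MC = (19.71 - 16.69) / 19.71 x 100 = 15.3%
Maximum: 16%
Acceptable: Yes


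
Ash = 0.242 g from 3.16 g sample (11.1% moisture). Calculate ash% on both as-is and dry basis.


As-is ash% = 0.242 / 3.16 x 100 = 7.66%
Dry mass = 3.16 x (100 - 11.1) / 100 = 2.80924 g
Dry-basis ash% = 0.242 / 2.80924 x 100 = 8.61%


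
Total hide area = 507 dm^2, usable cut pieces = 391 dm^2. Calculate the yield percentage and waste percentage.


Yield = 391 / 507 x 100 = 77.1%
Waste = 507 - 391 = 116 dm^2
Waste% = 100 - 77.1 = 22.9%


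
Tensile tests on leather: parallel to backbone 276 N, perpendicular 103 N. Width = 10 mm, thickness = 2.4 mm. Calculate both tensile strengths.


Area = 10 x 2.4 = 24.0 mm^2
TS (parallel) = 276 / 24.0 = 11.50 N/mm^2
TS (perpendicular) = 103 / 24.0 = 4.29 N/mm^2


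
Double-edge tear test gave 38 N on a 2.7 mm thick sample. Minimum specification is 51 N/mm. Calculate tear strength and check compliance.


Tear strength = 14.1 N/mm
Compliant: No

Tear strength = 38 / 2.7 = 14.1 N/mm
Required minimum = 51 N/mm
Compliant: No


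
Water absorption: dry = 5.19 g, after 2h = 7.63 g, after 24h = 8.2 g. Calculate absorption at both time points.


2h absorption = 47.0%
24h absorption = 58.0%

WA (2h) = (7.63 - 5.19) / 5.19 x 100 = 47.0%
WA (24h) = (8.2 - 5.19) / 5.19 x 100 = 58.0%


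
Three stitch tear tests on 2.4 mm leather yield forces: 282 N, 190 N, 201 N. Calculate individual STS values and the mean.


STS1 = 117.5 N/mm
STS2 = 79.2 N/mm
STS3 = 83.8 N/mm
Mean = 93.5 N/mm


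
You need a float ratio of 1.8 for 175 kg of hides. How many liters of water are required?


Water = hide weight x target ratio
Water = 175 x 1.8 = 315.0 L


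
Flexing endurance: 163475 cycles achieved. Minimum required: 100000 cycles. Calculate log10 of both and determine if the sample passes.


log10(163475) = 5.21
log10(100000) = 5.00
Passes: Yes


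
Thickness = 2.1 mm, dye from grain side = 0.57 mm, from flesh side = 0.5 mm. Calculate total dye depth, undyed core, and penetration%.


Total dyed = 1.07 mm
Undyed core = 1.03 mm
Penetration = 51.0%

Total dyed = 0.57 + 0.5 = 1.07 mm
Undyed core = 2.1 - 1.07 = 1.03 mm
Penetration = 1.07 / 2.1 x 100 = 51.0%


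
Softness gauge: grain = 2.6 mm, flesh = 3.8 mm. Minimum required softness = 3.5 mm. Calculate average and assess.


Average = (2.6 + 3.8) / 2 = 3.20 mm
Minimum = 3.5 mm
Meets requirement: No


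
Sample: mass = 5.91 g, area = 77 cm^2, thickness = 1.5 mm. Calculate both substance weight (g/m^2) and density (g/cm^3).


SW = 5.91 / 77 x 10000 = 767.5 g/m^2
Volume = 77 x 1.5 / 10 = 11.55 cm^3
Density = 5.91 / 11.55 = 0.512 g/cm^3


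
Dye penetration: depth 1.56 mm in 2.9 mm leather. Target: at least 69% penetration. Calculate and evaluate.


Penetration = 53.8%
Meets target: No

Penetration = 1.56 / 2.9 x 100 = 53.8%
Target: 69%
Meets target: No


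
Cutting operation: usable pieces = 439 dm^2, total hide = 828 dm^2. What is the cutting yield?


Yield = usable / total x 100
Yield = 439 / 828 x 100 = 53.0%


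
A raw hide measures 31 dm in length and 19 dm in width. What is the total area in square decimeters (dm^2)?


589 dm^2


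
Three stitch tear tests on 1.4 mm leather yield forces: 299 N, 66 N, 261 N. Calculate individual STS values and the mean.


STS1 = 213.6 N/mm
STS2 = 47.1 N/mm
STS3 = 186.4 N/mm
Mean = 149.0 N/mm

STS1 = 299 / 1.4 = 213.6 N/mm
STS2 = 66 / 1.4 = 47.1 N/mm
STS3 = 261 / 1.4 = 186.4 N/mm
Mean = (213.6 + 47.1 + 186.4) / 3 = 149.0 N/mm


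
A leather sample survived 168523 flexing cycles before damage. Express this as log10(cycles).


5.23

log10(168523) = 5.23


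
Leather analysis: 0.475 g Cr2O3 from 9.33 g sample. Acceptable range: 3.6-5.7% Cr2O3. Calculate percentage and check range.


Cr2O3 = 5.09%
Within range: Yes


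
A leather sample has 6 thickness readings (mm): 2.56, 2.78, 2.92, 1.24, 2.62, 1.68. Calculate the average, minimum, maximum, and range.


Average = 2.30 mm
Min = 1.24 mm
Max = 2.92 mm
Range = 1.68 mm


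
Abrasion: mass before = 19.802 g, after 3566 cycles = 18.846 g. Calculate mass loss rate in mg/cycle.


0.268 mg/cycle

Mass loss = 19.802 - 18.846 = 0.956 g
Rate = 0.956 / 3566 x 1000 = 0.268 mg/cycle


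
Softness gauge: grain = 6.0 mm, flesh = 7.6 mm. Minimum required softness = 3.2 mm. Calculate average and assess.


Average = (6.0 + 7.6) / 2 = 6.80 mm
Minimum = 3.2 mm
Meets requirement: Yes


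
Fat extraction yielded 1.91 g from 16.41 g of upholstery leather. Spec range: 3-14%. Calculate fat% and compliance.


Fat% = 1.91 / 16.41 x 100 = 11.6%
Spec range: 3-14%
Compliant: Yes


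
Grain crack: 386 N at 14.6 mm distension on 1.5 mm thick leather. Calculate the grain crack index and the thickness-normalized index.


Crack index = 386 / 14.6 = 26.4 N/mm
Normalized = 26.4 / 1.5 = 17.6 N/mm per mm


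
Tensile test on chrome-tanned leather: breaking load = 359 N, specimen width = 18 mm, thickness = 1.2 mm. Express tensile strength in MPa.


Cross-section = 18 x 1.2 = 21.6 mm^2
TS = 359 / 21.6 = 16.62 MPa
(1 N/mm^2 = 1 MPa)


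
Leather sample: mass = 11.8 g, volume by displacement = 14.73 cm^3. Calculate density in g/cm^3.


Density = mass / volume
Density = 11.8 / 14.73 = 0.801 g/cm^3


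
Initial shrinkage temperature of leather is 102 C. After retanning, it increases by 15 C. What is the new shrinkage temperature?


117 C

New Ts = 102 + 15 = 117 C


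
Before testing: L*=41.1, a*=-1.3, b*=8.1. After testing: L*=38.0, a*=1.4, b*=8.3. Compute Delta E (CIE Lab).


Delta E = 4.12


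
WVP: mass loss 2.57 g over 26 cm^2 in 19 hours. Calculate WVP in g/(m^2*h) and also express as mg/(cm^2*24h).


WVP = 52.02 g/(m^2*h)
Daily rate = 124.86 mg/(cm^2*24h)

WVP = 2.57 / (26 x 19) x 10000 = 52.02 g/(m^2*h)
Mass loss in mg = 2.57 x 1000 = 2570 mg
Per cm^2 per 24h in mg: 2570 x 24 / (26 x 19) = 61680 / 494 = 124.86 mg/(cm^2*24h)


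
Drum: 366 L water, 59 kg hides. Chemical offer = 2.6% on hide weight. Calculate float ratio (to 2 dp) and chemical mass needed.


Float ratio = 6.20
Chemical needed = 1.534 kg


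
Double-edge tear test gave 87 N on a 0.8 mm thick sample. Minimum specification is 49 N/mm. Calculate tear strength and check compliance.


Tear strength = 87 / 0.8 = 108.8 N/mm
Required minimum = 49 N/mm
Compliant: Yes


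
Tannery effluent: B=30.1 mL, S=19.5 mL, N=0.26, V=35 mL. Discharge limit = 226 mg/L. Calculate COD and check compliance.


COD = 629.9 mg/L
Compliant: No

COD = (30.1 - 19.5) x 0.26 x 8000 / 35 = 629.9 mg/L
Limit: 226 mg/L
Compliant: No


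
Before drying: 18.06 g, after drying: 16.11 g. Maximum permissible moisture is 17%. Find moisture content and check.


Moisture content = 10.8%
Acceptable: Yes


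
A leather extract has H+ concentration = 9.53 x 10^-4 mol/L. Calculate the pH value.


pH = 3.02

pH = -log10[H+]
pH = -log10(9.53 x 10^-4) = 3.02


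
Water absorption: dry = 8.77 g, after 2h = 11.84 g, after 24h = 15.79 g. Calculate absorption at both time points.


2h absorption = 35.0%
24h absorption = 80.0%

WA (2h) = (11.84 - 8.77) / 8.77 x 100 = 35.0%
WA (24h) = (15.79 - 8.77) / 8.77 x 100 = 80.0%


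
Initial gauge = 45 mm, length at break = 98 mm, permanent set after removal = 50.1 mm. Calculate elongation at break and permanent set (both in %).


Elongation at break = (98 - 45) / 45 x 100 = 117.8%
Permanent set = (50.1 - 45) / 45 x 100 = 11.3%


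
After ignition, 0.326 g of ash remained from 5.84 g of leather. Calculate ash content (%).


5.58%

Ash% = 0.326 / 5.84 x 100
Ash% = 5.58%


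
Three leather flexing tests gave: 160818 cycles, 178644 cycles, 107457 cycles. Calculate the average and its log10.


Average = (160818 + 178644 + 107457) / 3 = 148973 cycles
log10(148973) = 5.17


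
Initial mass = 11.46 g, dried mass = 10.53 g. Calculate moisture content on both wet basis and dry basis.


Moisture lost = 11.46 - 10.53 = 0.93 g
Wet basis MC = 0.93 / 11.46 x 100 = 8.1%
Dry basis MC = 0.93 / 10.53 x 100 = 8.8%


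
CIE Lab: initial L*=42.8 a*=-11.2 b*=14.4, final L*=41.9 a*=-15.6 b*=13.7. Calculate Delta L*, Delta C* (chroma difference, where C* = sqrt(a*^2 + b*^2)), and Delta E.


Delta L* = 41.9 - 42.8 = -0.9
C1* = sqrt((-11.2)^2 + (14.4)^2) = 18.243
C2* = sqrt((-15.6)^2 + (13.7)^2) = 20.762
Delta C* = 20.762 - 18.243 = 2.52
Delta E = sqrt((-0.9)^2 + (-4.4)^2 + (-0.7)^2) = 4.55


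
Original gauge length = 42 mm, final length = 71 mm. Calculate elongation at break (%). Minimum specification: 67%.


Extension = 71 - 42 = 29 mm
Elongation = 29 / 42 x 100 = 69.0%
Minimum required: 67%
Meets specification: Yes


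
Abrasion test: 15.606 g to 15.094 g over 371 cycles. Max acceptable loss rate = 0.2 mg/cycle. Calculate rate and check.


Loss = 15.606 - 15.094 = 0.512 g
Rate = 0.512 g / 371 cycles x 1000 = 1.380 mg/cycle
Max = 0.2 mg/cycle
Passes: No


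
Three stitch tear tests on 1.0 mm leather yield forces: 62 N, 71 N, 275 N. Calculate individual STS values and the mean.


STS1 = 62 / 1.0 = 62.0 N/mm
STS2 = 71 / 1.0 = 71.0 N/mm
STS3 = 275 / 1.0 = 275.0 N/mm
Mean = (62.0 + 71.0 + 275.0) / 3 = 136.0 N/mm


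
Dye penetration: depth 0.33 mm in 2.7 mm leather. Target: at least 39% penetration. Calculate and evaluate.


Penetration = 0.33 / 2.7 x 100 = 12.2%
Target: 39%
Meets target: No


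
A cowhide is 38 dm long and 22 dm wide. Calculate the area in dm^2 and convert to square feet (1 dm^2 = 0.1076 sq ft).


Area = 38 x 22 = 836 dm^2
Conversion: 836 x 0.1076 = 89.95 sq ft


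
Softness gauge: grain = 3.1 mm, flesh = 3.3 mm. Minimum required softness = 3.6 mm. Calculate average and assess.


Average = (3.1 + 3.3) / 2 = 3.20 mm
Minimum = 3.6 mm
Meets requirement: No


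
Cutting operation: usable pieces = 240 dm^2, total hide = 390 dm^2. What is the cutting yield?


Yield = usable / total x 100
Yield = 240 / 390 x 100 = 61.5%


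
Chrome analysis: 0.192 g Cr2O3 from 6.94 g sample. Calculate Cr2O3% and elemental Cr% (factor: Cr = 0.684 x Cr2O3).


Cr2O3% = 0.192 / 6.94 x 100 = 2.77%
Cr% = 2.77 x 0.684 = 1.89%


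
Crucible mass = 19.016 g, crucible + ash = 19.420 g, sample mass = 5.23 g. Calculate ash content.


Ash mass = 0.404 g
Ash content = 7.72%

Ash mass = 19.420 - 19.016 = 0.404 g
Ash% = 0.404 / 5.23 x 100 = 7.72%


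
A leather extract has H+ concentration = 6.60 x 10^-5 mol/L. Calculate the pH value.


pH = -log10[H+]
pH = -log10(6.60 x 10^-5) = 4.18


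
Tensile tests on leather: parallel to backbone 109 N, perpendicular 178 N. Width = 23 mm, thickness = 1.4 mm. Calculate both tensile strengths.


Parallel = 3.39 N/mm^2
Perpendicular = 5.53 N/mm^2


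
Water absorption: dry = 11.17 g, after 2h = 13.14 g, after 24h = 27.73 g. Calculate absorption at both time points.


WA (2h) = (13.14 - 11.17) / 11.17 x 100 = 17.6%
WA (24h) = (27.73 - 11.17) / 11.17 x 100 = 148.3%


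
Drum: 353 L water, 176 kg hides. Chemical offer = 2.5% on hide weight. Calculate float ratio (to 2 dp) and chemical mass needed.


Float ratio = 353 / 176 = 2.01
Chemical = 176 x 2.5 / 100 = 4.4 kg


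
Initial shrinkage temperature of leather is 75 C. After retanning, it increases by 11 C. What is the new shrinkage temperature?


86 C

New Ts = 75 + 11 = 86 C


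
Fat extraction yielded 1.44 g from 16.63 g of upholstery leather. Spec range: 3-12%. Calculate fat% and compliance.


Fat content = 8.7%
Compliant: Yes

Fat% = 1.44 / 16.63 x 100 = 8.7%
Spec range: 3-12%
Compliant: Yes


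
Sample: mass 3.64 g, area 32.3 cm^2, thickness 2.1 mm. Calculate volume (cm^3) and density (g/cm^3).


Thickness in cm = 2.1 / 10 = 0.21 cm
Volume = 32.3 x 0.21 = 6.783 cm^3
Density = 3.64 / 6.783 = 0.537 g/cm^3


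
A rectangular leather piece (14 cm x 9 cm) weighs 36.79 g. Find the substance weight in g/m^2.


2919.8 g/m^2

Area = 14 x 9 = 126 cm^2
SW = 36.79 / 126 x 10000 = 2919.8 g/m^2


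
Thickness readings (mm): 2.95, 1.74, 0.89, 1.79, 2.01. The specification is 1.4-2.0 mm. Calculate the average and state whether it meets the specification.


Sum = 9.38
Average = 9.38 / 5 = 1.88 mm
Specification range: 1.4 to 2.0 mm
Within spec: Yes


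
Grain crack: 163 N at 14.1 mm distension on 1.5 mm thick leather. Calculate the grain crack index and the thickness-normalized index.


Crack index = 11.6 N/mm
Normalized index = 7.7 N/mm per mm

Crack index = 163 / 14.1 = 11.6 N/mm
Normalized = 11.6 / 1.5 = 7.7 N/mm per mm


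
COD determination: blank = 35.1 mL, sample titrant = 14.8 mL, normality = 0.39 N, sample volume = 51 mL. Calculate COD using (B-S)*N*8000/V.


COD = (35.1 - 14.8) x 0.39 x 8000 / 51
COD = 20.3 x 0.39 x 8000 / 51
COD = 1241.9 mg/L


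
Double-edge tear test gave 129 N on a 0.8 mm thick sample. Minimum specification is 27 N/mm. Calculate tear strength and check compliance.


Tear strength = 161.3 N/mm
Compliant: Yes


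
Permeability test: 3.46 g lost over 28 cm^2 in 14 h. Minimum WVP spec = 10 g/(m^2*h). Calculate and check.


WVP = 3.46 / (28 x 14) x 10000 = 88.27 g/(m^2*h)
Minimum: 10 g/(m^2*h)
Meets spec: Yes


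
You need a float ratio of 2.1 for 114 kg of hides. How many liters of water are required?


239.4 L

Water = hide weight x target ratio
Water = 114 x 2.1 = 239.4 L


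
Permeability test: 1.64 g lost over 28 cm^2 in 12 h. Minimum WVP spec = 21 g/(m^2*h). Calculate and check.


WVP = 48.81 g/(m^2*h)
Meets specification: Yes

WVP = 1.64 / (28 x 12) x 10000 = 48.81 g/(m^2*h)
Minimum: 21 g/(m^2*h)
Meets spec: Yes


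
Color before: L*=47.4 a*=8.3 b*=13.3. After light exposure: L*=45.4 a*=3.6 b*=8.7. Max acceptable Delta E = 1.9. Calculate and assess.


Delta E = 6.87
Passes: No

dL = -2.0, da = -4.7, db = -4.6
dE = sqrt((-2.0)^2 + (-4.7)^2 + (-4.6)^2) = 6.87
Max = 1.9
Passes: No


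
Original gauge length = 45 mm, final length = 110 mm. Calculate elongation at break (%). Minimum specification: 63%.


Extension = 110 - 45 = 65 mm
Elongation = 65 / 45 x 100 = 144.4%
Minimum required: 63%
Meets specification: Yes


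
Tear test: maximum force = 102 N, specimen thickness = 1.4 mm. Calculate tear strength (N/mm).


Tear strength = force / thickness
Tear = 102 / 1.4 = 72.9 N/mm


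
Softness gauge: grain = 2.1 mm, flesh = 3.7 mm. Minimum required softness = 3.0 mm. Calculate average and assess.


Average softness = 2.90 mm
Meets requirement: No


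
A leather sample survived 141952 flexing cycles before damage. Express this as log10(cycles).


5.15

log10(141952) = 5.15


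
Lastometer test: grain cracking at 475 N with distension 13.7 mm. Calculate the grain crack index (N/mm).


34.7 N/mm


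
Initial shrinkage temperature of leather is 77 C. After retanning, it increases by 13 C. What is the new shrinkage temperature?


New Ts = 77 + 13 = 90 C


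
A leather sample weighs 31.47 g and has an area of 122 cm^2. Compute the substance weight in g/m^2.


2579.5 g/m^2

Substance weight = mass / area x 10000
SW = 31.47 / 122 x 10000
SW = 2579.5 g/m^2


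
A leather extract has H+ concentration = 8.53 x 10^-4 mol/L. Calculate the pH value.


pH = -log10[H+]
pH = -log10(8.53 x 10^-4) = 3.07


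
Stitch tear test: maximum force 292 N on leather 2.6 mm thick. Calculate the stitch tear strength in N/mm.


Stitch tear strength = force / thickness
STS = 292 / 2.6 = 112.3 N/mm


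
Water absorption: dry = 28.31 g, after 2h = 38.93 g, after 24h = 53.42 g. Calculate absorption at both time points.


2h absorption = 37.5%
24h absorption = 88.7%

WA (2h) = (38.93 - 28.31) / 28.31 x 100 = 37.5%
WA (24h) = (53.42 - 28.31) / 28.31 x 100 = 88.7%


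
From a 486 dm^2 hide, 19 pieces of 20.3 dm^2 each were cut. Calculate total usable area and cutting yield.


Usable area = 385.7 dm^2
Yield = 79.4%


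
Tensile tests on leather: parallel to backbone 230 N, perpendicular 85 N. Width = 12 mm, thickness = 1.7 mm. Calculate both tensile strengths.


Parallel = 11.27 N/mm^2
Perpendicular = 4.17 N/mm^2


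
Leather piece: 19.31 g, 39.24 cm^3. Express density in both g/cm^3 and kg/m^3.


0.492 g/cm^3
492 kg/m^3

Density = 19.31 / 39.24 = 0.492 g/cm^3
Convert: 0.492 x 1000 = 492 kg/m^3


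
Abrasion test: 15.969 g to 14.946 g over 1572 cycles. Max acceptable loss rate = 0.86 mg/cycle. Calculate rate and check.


Loss = 15.969 - 14.946 = 1.023 g
Rate = 1.023 g / 1572 cycles x 1000 = 0.651 mg/cycle
Max = 0.86 mg/cycle
Passes: Yes


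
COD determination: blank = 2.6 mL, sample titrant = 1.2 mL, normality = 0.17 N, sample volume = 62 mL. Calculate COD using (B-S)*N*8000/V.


30.7 mg/L

COD = (2.6 - 1.2) x 0.17 x 8000 / 62
COD = 1.4 x 0.17 x 8000 / 62
COD = 30.7 mg/L


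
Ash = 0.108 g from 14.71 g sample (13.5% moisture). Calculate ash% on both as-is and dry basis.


As-is ash = 0.73%
Dry-basis ash = 0.85%


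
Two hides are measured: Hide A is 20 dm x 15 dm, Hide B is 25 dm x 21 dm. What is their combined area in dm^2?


Hide A area = 20 x 15 = 300 dm^2
Hide B area = 25 x 21 = 525 dm^2
Total = 300 + 525 = 825 dm^2


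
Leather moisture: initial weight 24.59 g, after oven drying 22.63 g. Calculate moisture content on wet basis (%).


Moisture = 24.59 - 22.63 = 1.96 g
MC = 1.96 / 24.59 x 100 = 8.0%


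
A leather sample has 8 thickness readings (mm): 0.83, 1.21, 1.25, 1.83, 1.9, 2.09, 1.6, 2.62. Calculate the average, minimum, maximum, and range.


Average = 1.67 mm
Min = 0.83 mm
Max = 2.62 mm
Range = 1.79 mm


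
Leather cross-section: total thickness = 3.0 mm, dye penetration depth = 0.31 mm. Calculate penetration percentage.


10.3%


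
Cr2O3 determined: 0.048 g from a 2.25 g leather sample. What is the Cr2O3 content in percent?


Cr2O3% = 0.048 / 2.25 x 100
Cr2O3% = 2.13%


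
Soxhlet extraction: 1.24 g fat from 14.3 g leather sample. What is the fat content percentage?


Fat content = 1.24 / 14.3 x 100
Fat = 8.7%


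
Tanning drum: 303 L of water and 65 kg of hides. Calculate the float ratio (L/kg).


Float ratio = water / hide weight
Ratio = 303 / 65 = 4.7


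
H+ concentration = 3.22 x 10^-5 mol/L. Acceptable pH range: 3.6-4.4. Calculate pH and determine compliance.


pH = 4.49
Compliant: No


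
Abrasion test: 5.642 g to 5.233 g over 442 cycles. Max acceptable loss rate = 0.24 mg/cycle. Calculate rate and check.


Loss = 5.642 - 5.233 = 0.409 g
Rate = 0.409 g / 442 cycles x 1000 = 0.925 mg/cycle
Max = 0.24 mg/cycle
Passes: No


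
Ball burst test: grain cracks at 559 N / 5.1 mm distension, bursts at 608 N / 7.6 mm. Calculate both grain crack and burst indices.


Crack index = 559 / 5.1 = 109.6 N/mm
Burst index = 608 / 7.6 = 80.0 N/mm


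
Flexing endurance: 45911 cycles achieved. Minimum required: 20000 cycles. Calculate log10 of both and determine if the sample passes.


log10(45911) = 4.66
log10(20000) = 4.30
Passes: Yes


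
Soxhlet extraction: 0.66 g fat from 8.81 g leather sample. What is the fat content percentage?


7.5%


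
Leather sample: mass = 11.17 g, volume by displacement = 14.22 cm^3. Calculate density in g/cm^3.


Density = mass / volume
Density = 11.17 / 14.22 = 0.786 g/cm^3


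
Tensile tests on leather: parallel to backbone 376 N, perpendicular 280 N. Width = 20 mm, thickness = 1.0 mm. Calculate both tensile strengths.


Area = 20 x 1.0 = 20.0 mm^2
TS (parallel) = 376 / 20.0 = 18.80 N/mm^2
TS (perpendicular) = 280 / 20.0 = 14.00 N/mm^2


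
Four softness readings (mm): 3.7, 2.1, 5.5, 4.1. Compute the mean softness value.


3.85 mm

Sum = 3.7 + 2.1 + 5.5 + 4.1
Mean = 15.4 / 4 = 3.85 mm


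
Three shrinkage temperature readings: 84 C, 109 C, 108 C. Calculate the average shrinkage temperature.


Average = (84 + 109 + 108) / 3
Average = 301 / 3 = 100.3 C


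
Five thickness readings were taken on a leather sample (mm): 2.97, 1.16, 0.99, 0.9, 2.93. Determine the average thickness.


1.79 mm

Sum = 2.97 + 1.16 + 0.99 + 0.9 + 2.93 = 8.95
Average = 8.95 / 5 = 1.79 mm


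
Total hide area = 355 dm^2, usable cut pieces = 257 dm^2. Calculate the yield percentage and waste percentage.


Yield = 72.4%
Waste = 27.6%

Yield = 257 / 355 x 100 = 72.4%
Waste = 355 - 257 = 98 dm^2
Waste% = 100 - 72.4 = 27.6%


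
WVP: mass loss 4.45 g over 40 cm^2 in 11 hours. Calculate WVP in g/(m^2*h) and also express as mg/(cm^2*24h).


WVP = 4.45 / (40 x 11) x 10000 = 101.14 g/(m^2*h)
Mass loss in mg = 4.45 x 1000 = 4450 mg
Per cm^2 per 24h in mg: 4450 x 24 / (40 x 11) = 106800 / 440 = 242.73 mg/(cm^2*24h)


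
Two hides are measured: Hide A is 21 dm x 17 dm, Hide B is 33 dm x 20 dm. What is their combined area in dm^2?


1017 dm^2

Hide A area = 21 x 17 = 357 dm^2
Hide B area = 33 x 20 = 660 dm^2
Total = 357 + 660 = 1017 dm^2


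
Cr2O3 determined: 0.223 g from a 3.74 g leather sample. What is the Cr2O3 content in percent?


Cr2O3% = 0.223 / 3.74 x 100
Cr2O3% = 5.96%


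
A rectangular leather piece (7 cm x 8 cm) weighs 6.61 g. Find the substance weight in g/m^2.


1180.4 g/m^2

Area = 7 x 8 = 56 cm^2
SW = 6.61 / 56 x 10000 = 1180.4 g/m^2


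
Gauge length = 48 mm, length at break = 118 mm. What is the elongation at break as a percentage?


Extension = 118 - 48 = 70 mm
Elongation = 70 / 48 x 100 = 145.8%


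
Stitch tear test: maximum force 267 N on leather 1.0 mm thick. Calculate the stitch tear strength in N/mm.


Stitch tear strength = force / thickness
STS = 267 / 1.0 = 267.0 N/mm


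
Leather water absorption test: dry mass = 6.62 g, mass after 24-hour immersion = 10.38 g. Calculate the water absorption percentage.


Water absorbed = 10.38 - 6.62 = 3.76 g
WA% = 3.76 / 6.62 x 100 = 56.8%


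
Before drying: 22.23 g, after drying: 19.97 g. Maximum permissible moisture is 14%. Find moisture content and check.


Moisture content = 10.2%
Acceptable: Yes


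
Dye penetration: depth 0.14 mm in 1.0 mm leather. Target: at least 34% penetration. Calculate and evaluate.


Penetration = 14.0%
Meets target: No

Penetration = 0.14 / 1.0 x 100 = 14.0%
Target: 34%
Meets target: No


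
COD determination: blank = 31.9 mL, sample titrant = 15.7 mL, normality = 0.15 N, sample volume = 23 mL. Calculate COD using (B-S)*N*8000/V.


COD = (31.9 - 15.7) x 0.15 x 8000 / 23
COD = 16.2 x 0.15 x 8000 / 23
COD = 845.2 mg/L


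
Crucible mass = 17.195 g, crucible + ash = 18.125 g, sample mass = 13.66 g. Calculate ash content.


Ash mass = 0.930 g
Ash content = 6.81%

Ash mass = 18.125 - 17.195 = 0.930 g
Ash% = 0.930 / 13.66 x 100 = 6.81%


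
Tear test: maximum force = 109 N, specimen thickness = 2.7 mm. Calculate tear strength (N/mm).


40.4 N/mm


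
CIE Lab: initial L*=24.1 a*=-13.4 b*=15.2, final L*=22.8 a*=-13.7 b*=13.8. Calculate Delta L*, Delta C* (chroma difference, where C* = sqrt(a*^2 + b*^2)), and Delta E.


Delta L* = 22.8 - 24.1 = -1.3
C1* = sqrt((-13.4)^2 + (15.2)^2) = 20.263
C2* = sqrt((-13.7)^2 + (13.8)^2) = 19.446
Delta C* = 19.446 - 20.263 = -0.82
Delta E = sqrt((-1.3)^2 + (-0.3)^2 + (-1.4)^2) = 1.93


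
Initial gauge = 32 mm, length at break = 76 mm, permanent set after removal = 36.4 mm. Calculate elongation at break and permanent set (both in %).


Elongation at break = 137.5%
Permanent set = 13.8%


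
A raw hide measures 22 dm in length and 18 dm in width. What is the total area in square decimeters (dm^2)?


Area = length x width
Area = 22 x 18 = 396 dm^2


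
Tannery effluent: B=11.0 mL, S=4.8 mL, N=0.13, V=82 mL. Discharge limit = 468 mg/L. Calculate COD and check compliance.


COD = 78.6 mg/L
Compliant: Yes


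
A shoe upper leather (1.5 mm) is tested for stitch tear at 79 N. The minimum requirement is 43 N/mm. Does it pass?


STS = 52.7 N/mm
Passes: Yes


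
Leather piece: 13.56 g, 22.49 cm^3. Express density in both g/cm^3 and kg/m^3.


Density = 13.56 / 22.49 = 0.603 g/cm^3
Convert: 0.603 x 1000 = 603 kg/m^3


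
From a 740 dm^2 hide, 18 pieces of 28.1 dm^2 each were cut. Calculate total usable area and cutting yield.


Total usable = 18 x 28.1 = 505.8 dm^2
Yield = 505.8 / 740 x 100 = 68.4%


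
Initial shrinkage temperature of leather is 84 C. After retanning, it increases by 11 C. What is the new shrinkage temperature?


New Ts = 84 + 11 = 95 C


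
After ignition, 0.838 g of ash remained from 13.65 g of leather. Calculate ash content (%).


Ash% = 0.838 / 13.65 x 100
Ash% = 6.14%


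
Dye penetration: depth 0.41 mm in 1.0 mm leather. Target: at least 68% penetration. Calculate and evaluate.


Penetration = 0.41 / 1.0 x 100 = 41.0%
Target: 68%
Meets target: No


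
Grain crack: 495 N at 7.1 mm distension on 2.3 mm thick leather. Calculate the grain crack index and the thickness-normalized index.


Crack index = 69.7 N/mm
Normalized index = 30.3 N/mm per mm

Crack index = 495 / 7.1 = 69.7 N/mm
Normalized = 69.7 / 2.3 = 30.3 N/mm per mm


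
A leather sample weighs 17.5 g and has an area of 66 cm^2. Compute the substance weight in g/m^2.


2651.5 g/m^2


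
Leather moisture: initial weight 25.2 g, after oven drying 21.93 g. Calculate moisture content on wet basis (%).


Moisture = 25.2 - 21.93 = 3.27 g
MC = 3.27 / 25.2 x 100 = 13.0%


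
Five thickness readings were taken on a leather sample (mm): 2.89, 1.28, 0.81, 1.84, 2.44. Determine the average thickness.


1.85 mm

Sum = 2.89 + 1.28 + 0.81 + 1.84 + 2.44 = 9.26
Average = 9.26 / 5 = 1.85 mm


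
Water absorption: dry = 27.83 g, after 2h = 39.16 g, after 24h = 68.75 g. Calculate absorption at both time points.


2h absorption = 40.7%
24h absorption = 147.0%

WA (2h) = (39.16 - 27.83) / 27.83 x 100 = 40.7%
WA (24h) = (68.75 - 27.83) / 27.83 x 100 = 147.0%


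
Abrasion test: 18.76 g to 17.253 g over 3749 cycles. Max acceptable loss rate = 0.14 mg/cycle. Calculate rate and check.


Rate = 0.402 mg/cycle
Passes: No

Loss = 18.76 - 17.253 = 1.507 g
Rate = 1.507 g / 3749 cycles x 1000 = 0.402 mg/cycle
Max = 0.14 mg/cycle
Passes: No


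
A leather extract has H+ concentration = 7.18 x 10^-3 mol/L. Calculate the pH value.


pH = 2.14


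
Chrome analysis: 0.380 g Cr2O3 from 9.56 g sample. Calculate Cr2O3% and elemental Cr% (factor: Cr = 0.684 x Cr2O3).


Cr2O3 = 3.97%
Cr = 2.72%

Cr2O3% = 0.380 / 9.56 x 100 = 3.97%
Cr% = 3.97 x 0.684 = 2.72%


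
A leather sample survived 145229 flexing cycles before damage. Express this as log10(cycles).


log10(145229) = 5.16


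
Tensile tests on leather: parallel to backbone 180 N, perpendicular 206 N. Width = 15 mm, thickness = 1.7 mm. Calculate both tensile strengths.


Area = 15 x 1.7 = 25.5 mm^2
TS (parallel) = 180 / 25.5 = 7.06 N/mm^2
TS (perpendicular) = 206 / 25.5 = 8.08 N/mm^2


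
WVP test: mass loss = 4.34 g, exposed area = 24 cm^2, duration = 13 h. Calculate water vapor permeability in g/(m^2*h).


139.10 g/(m^2*h)

WVP = mass_loss / (area x time) x 10000
WVP = 4.34 / (24 x 13) x 10000
WVP = 4.34 / 312 x 10000 = 139.10 g/(m^2*h)


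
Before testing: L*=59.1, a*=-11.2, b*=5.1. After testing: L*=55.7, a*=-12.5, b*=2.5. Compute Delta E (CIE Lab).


dL = 55.7 - 59.1 = -3.4
da = -12.5 - (-11.2) = -1.3
db = 2.5 - 5.1 = -2.6
dE = sqrt((-3.4)^2 + (-1.3)^2 + (-2.6)^2) = 4.47


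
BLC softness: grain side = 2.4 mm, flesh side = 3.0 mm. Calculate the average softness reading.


2.70 mm

Average = (2.4 + 3.0) / 2
Average = 2.70 mm


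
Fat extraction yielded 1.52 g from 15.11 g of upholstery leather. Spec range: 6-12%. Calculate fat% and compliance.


Fat% = 1.52 / 15.11 x 100 = 10.1%
Spec range: 6-12%
Compliant: Yes


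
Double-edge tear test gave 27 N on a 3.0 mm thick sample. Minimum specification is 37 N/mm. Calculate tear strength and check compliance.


Tear strength = 9.0 N/mm
Compliant: No


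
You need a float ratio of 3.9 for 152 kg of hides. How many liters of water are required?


Water = hide weight x target ratio
Water = 152 x 3.9 = 592.8 L


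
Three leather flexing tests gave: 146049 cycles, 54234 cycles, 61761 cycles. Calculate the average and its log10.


Average = (146049 + 54234 + 61761) / 3 = 87348 cycles
log10(87348) = 4.94


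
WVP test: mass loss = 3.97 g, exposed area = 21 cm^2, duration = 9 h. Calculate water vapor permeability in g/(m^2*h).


210.05 g/(m^2*h)


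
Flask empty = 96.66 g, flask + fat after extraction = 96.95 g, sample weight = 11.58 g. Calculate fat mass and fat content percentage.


Fat mass = 96.95 - 96.66 = 0.29 g
Fat% = 0.29 / 11.58 x 100 = 2.5%


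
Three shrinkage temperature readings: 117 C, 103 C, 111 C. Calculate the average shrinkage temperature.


110.3 C

Average = (117 + 103 + 111) / 3
Average = 331 / 3 = 110.3 C


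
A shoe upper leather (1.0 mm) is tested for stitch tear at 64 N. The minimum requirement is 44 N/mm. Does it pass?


STS = 64.0 N/mm
Passes: Yes

STS = 64 / 1.0 = 64.0 N/mm
Minimum required: 44 N/mm
Passes: Yes


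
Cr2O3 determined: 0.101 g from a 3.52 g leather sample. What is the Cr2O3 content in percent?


2.87%


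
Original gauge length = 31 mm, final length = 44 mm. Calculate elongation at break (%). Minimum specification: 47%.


Extension = 44 - 31 = 13 mm
Elongation = 13 / 31 x 100 = 41.9%
Minimum required: 47%
Meets specification: No


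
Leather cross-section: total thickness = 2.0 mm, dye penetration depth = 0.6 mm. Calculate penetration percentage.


30.0%


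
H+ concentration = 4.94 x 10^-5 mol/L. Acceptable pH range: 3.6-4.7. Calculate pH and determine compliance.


pH = 4.31
Compliant: Yes


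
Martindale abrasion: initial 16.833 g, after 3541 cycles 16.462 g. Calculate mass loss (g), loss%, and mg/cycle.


Loss = 16.833 - 16.462 = 0.371 g
Loss% = 0.371 / 16.833 x 100 = 2.20%
Rate = 0.371 / 3541 x 1000 = 0.105 mg/cycle


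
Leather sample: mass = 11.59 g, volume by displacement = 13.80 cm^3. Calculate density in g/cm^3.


0.840 g/cm^3


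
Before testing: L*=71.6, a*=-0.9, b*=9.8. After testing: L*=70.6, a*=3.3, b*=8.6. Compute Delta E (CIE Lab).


dL = 70.6 - 71.6 = -1.0
da = 3.3 - (-0.9) = 4.2
db = 8.6 - 9.8 = -1.2
dE = sqrt((-1.0)^2 + (4.2)^2 + (-1.2)^2) = 4.48


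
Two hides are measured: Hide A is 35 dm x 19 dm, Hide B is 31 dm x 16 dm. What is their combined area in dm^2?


1161 dm^2


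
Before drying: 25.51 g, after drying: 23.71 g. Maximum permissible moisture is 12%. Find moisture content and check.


MC = (25.51 - 23.71) / 25.51 x 100 = 7.1%
Maximum: 12%
Acceptable: Yes


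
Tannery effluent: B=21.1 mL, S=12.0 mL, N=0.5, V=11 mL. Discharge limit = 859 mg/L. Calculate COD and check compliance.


COD = 3309.1 mg/L
Compliant: No

COD = (21.1 - 12.0) x 0.5 x 8000 / 11 = 3309.1 mg/L
Limit: 859 mg/L
Compliant: No


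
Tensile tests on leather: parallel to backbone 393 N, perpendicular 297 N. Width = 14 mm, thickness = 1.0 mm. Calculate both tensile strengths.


Area = 14 x 1.0 = 14.0 mm^2
TS (parallel) = 393 / 14.0 = 28.07 N/mm^2
TS (perpendicular) = 297 / 14.0 = 21.21 N/mm^2


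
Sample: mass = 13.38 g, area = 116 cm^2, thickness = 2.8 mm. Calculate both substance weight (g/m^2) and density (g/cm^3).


SW = 13.38 / 116 x 10000 = 1153.4 g/m^2
Volume = 116 x 2.8 / 10 = 32.48 cm^3
Density = 13.38 / 32.48 = 0.412 g/cm^3


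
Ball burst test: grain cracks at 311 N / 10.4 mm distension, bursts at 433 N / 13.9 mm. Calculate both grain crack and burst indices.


Crack index = 29.9 N/mm
Burst index = 31.2 N/mm


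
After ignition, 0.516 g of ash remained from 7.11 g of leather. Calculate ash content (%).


Ash% = 0.516 / 7.11 x 100
Ash% = 7.26%
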